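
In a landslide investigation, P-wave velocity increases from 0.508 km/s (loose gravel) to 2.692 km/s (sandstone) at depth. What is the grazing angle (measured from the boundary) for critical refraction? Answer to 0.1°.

At critical incidence the refracted ray runs along the interface (θ₂ = 90°), so sin θ_c = V₁/V₂.
θ_c = arcsin(0.508/2.692) = arcsin 0.1887 = 10.88°.
Measured from the interface: 90° − 10.88° = 79.12°.

79.1°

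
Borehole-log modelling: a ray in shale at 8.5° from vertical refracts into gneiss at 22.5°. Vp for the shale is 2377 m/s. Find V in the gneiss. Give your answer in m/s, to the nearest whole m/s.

6154 m/s

Snell's law: sin 8.5°/V₁ = sin 22.5°/V₂.
V₂ = V₁·sin 22.5°/sin 8.5° = 2377 × 2.5890 = 6154.13 m/s.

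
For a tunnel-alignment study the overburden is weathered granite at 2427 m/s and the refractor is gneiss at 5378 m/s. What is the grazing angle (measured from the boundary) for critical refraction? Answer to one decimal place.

63.2°

At critical incidence the refracted ray runs along the interface (θ₂ = 90°), so sin θ_c = V₁/V₂.
θ_c = arcsin(2427/5378) = arcsin 0.4513 = 26.83°.
Measured from the interface: 90° − 26.83° = 63.17°.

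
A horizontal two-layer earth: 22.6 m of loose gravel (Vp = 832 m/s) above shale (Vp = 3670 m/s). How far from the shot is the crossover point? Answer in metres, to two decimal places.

56.93 m

θ_c = arcsin(832/3670) = 13.10°, so cos θ_c = 0.9740 and tᵢ = 2h cos θ_c/V₁ = 0.0529 s.
At crossover x/V₁ = x/V₂ + tᵢ ⇒ x = tᵢ/(1/V₁ − 1/V₂) = 0.05291/(1.2019e-03 − 2.7248e-04) = 56.93 m.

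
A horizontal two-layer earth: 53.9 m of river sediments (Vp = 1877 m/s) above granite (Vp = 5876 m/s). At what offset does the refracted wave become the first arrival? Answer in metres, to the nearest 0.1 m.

x_cross = 2h·√((V₂+V₁)/(V₂−V₁)).
(V₂+V₁)/(V₂−V₁) = (5876+1877)/(5876−1877) = 1.9387; √ = 1.3924.
x_cross = 2·53.9·1.3924 = 150.10 m.

150.1 m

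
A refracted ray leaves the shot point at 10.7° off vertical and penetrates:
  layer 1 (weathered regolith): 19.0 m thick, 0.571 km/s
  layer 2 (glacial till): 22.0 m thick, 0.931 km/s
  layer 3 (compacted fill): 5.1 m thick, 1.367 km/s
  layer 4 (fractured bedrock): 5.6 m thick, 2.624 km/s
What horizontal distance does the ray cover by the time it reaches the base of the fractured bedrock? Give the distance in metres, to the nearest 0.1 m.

22.3 m

Apply Snell's law at each interface; in layer i the horizontal offset is hᵢ·tan θᵢ.
Layer 1: θ = 10.70°; offset = 19.0·tan 10.70° = 3.590 m.
Layer 2: sin θ = 0.931·sin 10.7°/0.571 = 0.3027, θ = 17.62°; offset = 22.0·tan 17.62° = 6.988 m.
Layer 3: sin θ = 1.367·sin 10.7°/0.571 = 0.4445, θ = 26.39°; offset = 5.1·tan 26.39° = 2.531 m.
Layer 4: sin θ = 2.624·sin 10.7°/0.571 = 0.8532, θ = 58.56°; offset = 5.6·tan 58.56° = 9.161 m.
Total horizontal offset = 22.270 m.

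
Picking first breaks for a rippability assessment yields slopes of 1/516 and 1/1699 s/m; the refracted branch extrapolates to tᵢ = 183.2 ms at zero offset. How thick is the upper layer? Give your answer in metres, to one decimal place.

49.6 m

θ_c = arcsin(516/1699) = 17.68°; cos θ_c = 0.9528.
tᵢ = 2h cos θ_c/V₁ ⇒ h = tᵢ·V₁/(2 cos θ_c) = 0.1832·516/(2·0.9528) = 49.61 m.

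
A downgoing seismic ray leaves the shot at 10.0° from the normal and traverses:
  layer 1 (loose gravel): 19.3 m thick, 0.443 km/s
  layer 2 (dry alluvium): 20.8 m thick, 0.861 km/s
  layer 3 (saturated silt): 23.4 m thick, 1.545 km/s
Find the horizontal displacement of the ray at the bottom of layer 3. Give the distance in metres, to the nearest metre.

29 m

Ray parameter p = sin 10.0° / 0.443 km/s = 3.9198e-01 s/km.
Layer 1: θ = 10.00°; offset = 19.3·tan 10.00° = 3.403 m.
Layer 2: sin θ = p·0.861 = 0.3375 → θ = 19.72°; offset = 20.8·tan 19.72° = 7.457 m.
Layer 3: sin θ = p·1.545 = 0.6056 → θ = 37.27°; offset = 23.4·tan 37.27° = 17.809 m.
Σ offsets = 28.669 m.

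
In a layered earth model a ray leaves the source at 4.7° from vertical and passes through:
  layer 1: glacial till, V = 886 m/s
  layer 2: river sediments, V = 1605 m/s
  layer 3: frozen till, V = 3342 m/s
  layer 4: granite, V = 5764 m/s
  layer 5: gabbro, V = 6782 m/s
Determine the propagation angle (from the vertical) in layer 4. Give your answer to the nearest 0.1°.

Ray parameter p = sin 4.7° / 886 = 9.2481e-05 s/m.
sin θ_4 = p·V_4 = 9.2481e-05 × 5764 = 0.5331.
θ_4 = arcsin 0.5331 = 32.21°.

32.2°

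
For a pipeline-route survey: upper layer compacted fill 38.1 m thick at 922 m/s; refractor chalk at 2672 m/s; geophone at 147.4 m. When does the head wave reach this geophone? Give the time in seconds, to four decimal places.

0.1327 s

θ_c = arcsin(V₁/V₂) = arcsin(922/2672) = 20.19°, cos θ_c = 0.9386.
Intercept time tᵢ = 2h cos θ_c / V₁ = 2·38.1·0.9386/922 = 0.07757 s.
t = x/V₂ + tᵢ = 147.4/2672 + 0.07757 = 0.13274 s.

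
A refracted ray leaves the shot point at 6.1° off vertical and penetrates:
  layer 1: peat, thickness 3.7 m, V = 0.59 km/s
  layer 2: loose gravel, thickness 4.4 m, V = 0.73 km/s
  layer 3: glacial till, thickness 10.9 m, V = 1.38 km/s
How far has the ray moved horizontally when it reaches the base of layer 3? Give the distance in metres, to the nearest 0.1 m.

p = sin θ₁/V₁ = sin 6.1°/0.59 = 1.8011e-01 s/km is conserved through the stack.
Layer 1: θ = 6.10°; offset = 3.7·tan 6.10° = 0.395 m.
Layer 2: sin θ = p·0.73 = 0.1315 → θ = 7.56°; offset = 4.4·tan 7.56° = 0.584 m.
Layer 3: sin θ = p·1.38 = 0.2485 → θ = 14.39°; offset = 10.9·tan 14.39° = 2.797 m.
Summing the layer offsets gives 3.776 m.

3.8 m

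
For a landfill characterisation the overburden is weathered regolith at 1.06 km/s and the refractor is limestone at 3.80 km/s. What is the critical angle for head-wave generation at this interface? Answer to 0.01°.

Critical incidence: sin θ_c = V₁/V₂ = 1.06/3.80 = 0.2789.
θ_c = arcsin 0.2789 = 16.20°.

16.20°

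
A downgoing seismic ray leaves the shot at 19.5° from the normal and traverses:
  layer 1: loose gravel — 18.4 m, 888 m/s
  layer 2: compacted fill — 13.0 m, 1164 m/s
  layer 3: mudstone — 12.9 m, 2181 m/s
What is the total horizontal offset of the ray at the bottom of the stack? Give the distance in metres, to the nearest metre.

31 m

Apply Snell's law at each interface; in layer i the horizontal offset is hᵢ·tan θᵢ.
Layer 1: θ = 19.50°; offset = 18.4·tan 19.50° = 6.516 m.
Layer 2: sin θ = 1164·sin 19.5°/888 = 0.4376, θ = 25.95°; offset = 13.0·tan 25.95° = 6.326 m.
Layer 3: sin θ = 2181·sin 19.5°/888 = 0.8199, θ = 55.07°; offset = 12.9·tan 55.07° = 18.471 m.
Σ offsets = 31.313 m.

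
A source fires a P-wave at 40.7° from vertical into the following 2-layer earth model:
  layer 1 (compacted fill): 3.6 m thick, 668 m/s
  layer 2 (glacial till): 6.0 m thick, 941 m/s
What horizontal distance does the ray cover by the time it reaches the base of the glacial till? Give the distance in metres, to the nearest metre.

Apply Snell's law at each interface; in layer i the horizontal offset is hᵢ·tan θᵢ.
Layer 1: θ = 40.70°; offset = 3.6·tan 40.70° = 3.096 m.
Layer 2: sin θ = 941·sin 40.7°/668 = 0.9186, θ = 66.72°; offset = 6.0·tan 66.72° = 13.947 m.
Summing the layer offsets gives 17.043 m.

17 m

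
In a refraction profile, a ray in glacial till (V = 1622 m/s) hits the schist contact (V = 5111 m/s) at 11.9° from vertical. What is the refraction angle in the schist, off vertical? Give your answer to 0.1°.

sin θ₁/V₁ = sin θ₂/V₂ ⇒ sin θ₂ = 5111·sin 11.9°/1622 = 5111·0.2062/1622 = 0.6498.
θ₂ = arcsin 0.6498 = 40.52° from the normal.

40.5°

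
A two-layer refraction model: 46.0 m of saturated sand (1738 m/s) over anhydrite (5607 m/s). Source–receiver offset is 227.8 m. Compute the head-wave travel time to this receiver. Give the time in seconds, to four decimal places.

t = x/V₂ + 2h·√(V₂²−V₁²)/(V₁V₂).
√(V₂²−V₁²) = √(5607²−1738²) = 5330.8 m/s; delay term = 2·46.0·5330.8/(1738·5607) = 0.05033 s.
t = 227.8/5607 + 0.05033 = 0.09095 s.

0.0910 s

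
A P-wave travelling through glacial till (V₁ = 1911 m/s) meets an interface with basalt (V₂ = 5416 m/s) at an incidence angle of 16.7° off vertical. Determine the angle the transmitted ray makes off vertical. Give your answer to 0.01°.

54.53°

sin θ₁/V₁ = sin θ₂/V₂ ⇒ sin θ₂ = 5416·sin 16.7°/1911 = 5416·0.2874/1911 = 0.8144.
θ₂ = sin⁻¹(0.8144) = 54.53° (from vertical).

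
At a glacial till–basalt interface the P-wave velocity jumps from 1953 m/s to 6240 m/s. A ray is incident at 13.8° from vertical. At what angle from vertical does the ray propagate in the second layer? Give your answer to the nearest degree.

sin θ₁/V₁ = sin θ₂/V₂ ⇒ sin θ₂ = 6240·sin 13.8°/1953 = 6240·0.2385/1953 = 0.7621.
θ₂ = arcsin 0.7621 = 49.65° from the normal.

50°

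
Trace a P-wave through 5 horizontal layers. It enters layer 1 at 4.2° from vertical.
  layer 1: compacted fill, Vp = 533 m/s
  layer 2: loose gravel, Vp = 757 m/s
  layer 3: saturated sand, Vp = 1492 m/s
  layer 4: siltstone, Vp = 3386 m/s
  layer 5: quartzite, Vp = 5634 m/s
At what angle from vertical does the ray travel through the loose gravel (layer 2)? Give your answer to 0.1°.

Ray parameter p = sin 4.2° / 533 = 1.3741e-04 s/m.
sin θ_2 = p·V_2 = 1.3741e-04 × 757 = 0.1040.
θ_2 = 5.97° from the vertical.

6.0°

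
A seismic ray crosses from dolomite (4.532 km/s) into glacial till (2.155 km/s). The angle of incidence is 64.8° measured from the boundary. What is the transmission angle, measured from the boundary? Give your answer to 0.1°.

78.3°

Angle from the normal: 90° − 64.8° = 25.2°.
Snell's law: sin θ₂ = (V₂/V₁)·sin θ₁ = (2.155/4.532)·sin 25.2° = 0.2025.
θ₂ = sin⁻¹(0.2025) = 11.68° (from vertical).
From the interface: 90° − 11.68° = 78.32°.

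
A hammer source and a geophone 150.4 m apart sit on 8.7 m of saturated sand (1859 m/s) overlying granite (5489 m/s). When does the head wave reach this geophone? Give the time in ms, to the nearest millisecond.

36 ms

t = x/V₂ + 2h·√(V₂²−V₁²)/(V₁V₂).
√(V₂²−V₁²) = √(5489²−1859²) = 5164.6 m/s; delay term = 2·8.7·5164.6/(1859·5489) = 0.00881 s.
t = 150.4/5489 + 0.00881 = 0.03621 s.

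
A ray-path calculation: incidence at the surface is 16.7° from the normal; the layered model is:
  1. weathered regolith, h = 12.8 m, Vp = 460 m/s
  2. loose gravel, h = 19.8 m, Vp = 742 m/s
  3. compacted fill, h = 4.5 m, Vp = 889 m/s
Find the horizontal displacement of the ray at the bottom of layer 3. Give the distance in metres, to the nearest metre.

Apply Snell's law at each interface; in layer i the horizontal offset is hᵢ·tan θᵢ.
Layer 1: θ = 16.70°; offset = 12.8·tan 16.70° = 3.840 m.
Layer 2: sin θ = 742·sin 16.7°/460 = 0.4635, θ = 27.61°; offset = 19.8·tan 27.61° = 10.358 m.
Layer 3: sin θ = 889·sin 16.7°/460 = 0.5554, θ = 33.74°; offset = 4.5·tan 33.74° = 3.005 m.
Total horizontal offset = 17.203 m.

17 m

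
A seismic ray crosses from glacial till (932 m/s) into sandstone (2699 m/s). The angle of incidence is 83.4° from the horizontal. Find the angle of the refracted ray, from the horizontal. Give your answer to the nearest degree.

Angle from the normal: 90° − 83.4° = 6.6°.
sin θ₁/V₁ = sin θ₂/V₂ ⇒ sin θ₂ = 2699·sin 6.6°/932 = 2699·0.1149/932 = 0.3328.
θ₂ = sin⁻¹(0.3328) = 19.44° (from vertical).
From the interface: 90° − 19.44° = 70.56°.

71°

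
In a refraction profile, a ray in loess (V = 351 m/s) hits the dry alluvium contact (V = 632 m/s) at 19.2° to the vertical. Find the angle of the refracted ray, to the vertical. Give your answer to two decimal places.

sin θ₁/V₁ = sin θ₂/V₂ ⇒ sin θ₂ = 632·sin 19.2°/351 = 632·0.3289/351 = 0.5921.
θ₂ = sin⁻¹(0.5921) = 36.31° (from vertical).

36.31°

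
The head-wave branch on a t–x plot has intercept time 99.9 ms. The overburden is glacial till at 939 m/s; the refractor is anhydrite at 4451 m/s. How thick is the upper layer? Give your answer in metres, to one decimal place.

h = tᵢ·V₁·V₂ / (2·√(V₂²−V₁²)).
√(V₂²−V₁²) = √(4451² − 939²) = 4350.8 m/s.
h = 0.0999 s × 939 × 4451 / (2 × 4350.8) = 47.98 m.

48.0 m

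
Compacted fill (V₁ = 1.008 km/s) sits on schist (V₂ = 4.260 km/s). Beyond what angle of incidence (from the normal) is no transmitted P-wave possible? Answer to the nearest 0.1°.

Critical incidence: sin θ_c = V₁/V₂ = 1.008/4.260 = 0.2366.
θ_c = arcsin 0.2366 = 13.69°.

13.7°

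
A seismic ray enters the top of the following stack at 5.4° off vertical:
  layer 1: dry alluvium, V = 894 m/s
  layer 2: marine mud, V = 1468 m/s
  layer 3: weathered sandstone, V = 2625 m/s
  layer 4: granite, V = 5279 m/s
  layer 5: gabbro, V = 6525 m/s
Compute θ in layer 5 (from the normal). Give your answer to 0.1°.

43.4°

Snell's law across each interface conserves sin θ / V, so sin θ_5 = V_5·sin θ₁/V₁.
sin θ_5 = 6525 × sin 5.4° / 894 = 0.6869.
θ_5 = arcsin 0.6869 = 43.38°.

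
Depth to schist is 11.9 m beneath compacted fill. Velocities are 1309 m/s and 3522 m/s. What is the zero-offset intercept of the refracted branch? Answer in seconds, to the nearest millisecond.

0.017 s

tᵢ = 2h·√(V₂²−V₁²)/(V₁V₂).
√(V₂²−V₁²) = √(3522²−1309²) = 3269.7 m/s.
tᵢ = 2·11.9·3269.7/(1309·3522) = 0.01688 s.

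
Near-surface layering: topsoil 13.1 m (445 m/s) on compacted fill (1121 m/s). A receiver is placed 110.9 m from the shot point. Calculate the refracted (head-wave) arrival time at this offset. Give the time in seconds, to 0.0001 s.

t = x/V₂ + 2h·√(V₂²−V₁²)/(V₁V₂).
√(V₂²−V₁²) = √(1121²−445²) = 1028.9 m/s; delay term = 2·13.1·1028.9/(445·1121) = 0.05404 s.
t = 110.9/1121 + 0.05404 = 0.15297 s.

0.1530 s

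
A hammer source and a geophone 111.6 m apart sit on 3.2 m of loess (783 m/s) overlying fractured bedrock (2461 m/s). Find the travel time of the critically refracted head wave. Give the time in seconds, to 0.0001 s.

t = x/V₂ + 2h·√(V₂²−V₁²)/(V₁V₂).
√(V₂²−V₁²) = √(2461²−783²) = 2333.1 m/s; delay term = 2·3.2·2333.1/(783·2461) = 0.00775 s.
t = 111.6/2461 + 0.00775 = 0.05310 s.

0.0531 s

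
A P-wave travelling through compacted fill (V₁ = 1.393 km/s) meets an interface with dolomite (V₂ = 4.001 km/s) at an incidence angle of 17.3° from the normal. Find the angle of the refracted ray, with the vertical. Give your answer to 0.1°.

Snell's law: sin θ₂ = (V₂/V₁)·sin θ₁ = (4.001/1.393)·sin 17.3° = 0.8541.
θ₂ = sin⁻¹(0.8541) = 58.66° (from vertical).

58.7°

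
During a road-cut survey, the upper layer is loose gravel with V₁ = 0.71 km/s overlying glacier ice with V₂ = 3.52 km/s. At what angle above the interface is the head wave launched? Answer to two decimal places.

At critical incidence the refracted ray runs along the interface (θ₂ = 90°), so sin θ_c = V₁/V₂.
θ_c = arcsin(0.71/3.52) = arcsin 0.2017 = 11.64°.
Measured from the interface: 90° − 11.64° = 78.36°.

78.36°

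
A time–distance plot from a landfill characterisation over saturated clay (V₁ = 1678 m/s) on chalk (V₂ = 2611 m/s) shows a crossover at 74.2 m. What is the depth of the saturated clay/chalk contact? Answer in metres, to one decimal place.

x_cross = 2h·√((V₂+V₁)/(V₂−V₁)) → h = x_cross / (2·√((V₂+V₁)/(V₂−V₁))).
√((V₂+V₁)/(V₂−V₁)) = √((2611+1678)/(2611−1678)) = 2.1441.
h = 74.2 / (2·2.1441) = 17.30 m.

17.3 m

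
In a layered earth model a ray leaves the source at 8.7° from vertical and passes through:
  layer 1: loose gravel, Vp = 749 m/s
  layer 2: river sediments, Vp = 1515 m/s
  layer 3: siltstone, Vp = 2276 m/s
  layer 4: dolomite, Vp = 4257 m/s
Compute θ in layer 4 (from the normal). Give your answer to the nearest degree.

59°

Ray parameter p = sin 8.7° / 749 = 2.0195e-04 s/m.
sin θ_4 = p·V_4 = 2.0195e-04 × 4257 = 0.8597.
θ_4 = arcsin 0.8597 = 59.28°.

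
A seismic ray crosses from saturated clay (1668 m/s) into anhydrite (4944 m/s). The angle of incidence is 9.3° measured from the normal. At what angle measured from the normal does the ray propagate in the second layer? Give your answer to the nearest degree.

sin θ₁/V₁ = sin θ₂/V₂ ⇒ sin θ₂ = 4944·sin 9.3°/1668 = 4944·0.1616/1668 = 0.4790.
θ₂ = arcsin 0.4790 = 28.62° from the normal.

29°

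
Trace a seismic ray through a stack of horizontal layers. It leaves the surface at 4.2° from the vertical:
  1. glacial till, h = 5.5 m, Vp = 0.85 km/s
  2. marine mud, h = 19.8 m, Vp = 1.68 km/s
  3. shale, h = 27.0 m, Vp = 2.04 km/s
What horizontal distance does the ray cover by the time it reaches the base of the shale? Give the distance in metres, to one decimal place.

Apply Snell's law at each interface; in layer i the horizontal offset is hᵢ·tan θᵢ.
Layer 1: θ = 4.20°; offset = 5.5·tan 4.20° = 0.404 m.
Layer 2: sin θ = 1.68·sin 4.2°/0.85 = 0.1448, θ = 8.32°; offset = 19.8·tan 8.32° = 2.897 m.
Layer 3: sin θ = 2.04·sin 4.2°/0.85 = 0.1758, θ = 10.12°; offset = 27.0·tan 10.12° = 4.821 m.
Summing the layer offsets gives 8.121 m.

8.1 m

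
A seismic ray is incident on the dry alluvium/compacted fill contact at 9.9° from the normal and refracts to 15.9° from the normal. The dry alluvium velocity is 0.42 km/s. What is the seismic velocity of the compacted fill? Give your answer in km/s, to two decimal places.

sin 9.9° = 0.1719; sin 15.9° = 0.2740.
V₂ = V₁·(sin θ₂/sin θ₁) = 0.42·(0.2740/0.1719) = 0.67 km/s.

0.67 km/s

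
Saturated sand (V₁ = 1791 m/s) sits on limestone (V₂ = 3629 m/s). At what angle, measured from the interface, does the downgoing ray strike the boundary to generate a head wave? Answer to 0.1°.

60.4°

Critical incidence: sin θ_c = V₁/V₂ = 1791/3629 = 0.4935.
θ_c = arcsin 0.4935 = 29.57°.
Measured from the interface: 90° − 29.57° = 60.43°.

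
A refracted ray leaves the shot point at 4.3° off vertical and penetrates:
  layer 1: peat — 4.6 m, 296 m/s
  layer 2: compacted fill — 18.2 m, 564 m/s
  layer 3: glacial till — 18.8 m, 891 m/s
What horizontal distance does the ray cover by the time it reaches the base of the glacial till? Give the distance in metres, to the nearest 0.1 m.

7.3 m

Apply Snell's law at each interface; in layer i the horizontal offset is hᵢ·tan θᵢ.
Layer 1: θ = 4.30°; offset = 4.6·tan 4.30° = 0.346 m.
Layer 2: sin θ = 564·sin 4.3°/296 = 0.1429, θ = 8.21°; offset = 18.2·tan 8.21° = 2.627 m.
Layer 3: sin θ = 891·sin 4.3°/296 = 0.2257, θ = 13.04°; offset = 18.8·tan 13.04° = 4.355 m.
Total horizontal offset = 7.328 m.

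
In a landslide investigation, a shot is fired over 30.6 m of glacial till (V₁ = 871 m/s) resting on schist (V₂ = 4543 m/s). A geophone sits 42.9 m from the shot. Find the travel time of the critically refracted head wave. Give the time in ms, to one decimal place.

78.4 ms

t = x/V₂ + 2h·√(V₂²−V₁²)/(V₁V₂).
√(V₂²−V₁²) = √(4543²−871²) = 4458.7 m/s; delay term = 2·30.6·4458.7/(871·4543) = 0.06896 s.
t = 42.9/4543 + 0.06896 = 0.07840 s.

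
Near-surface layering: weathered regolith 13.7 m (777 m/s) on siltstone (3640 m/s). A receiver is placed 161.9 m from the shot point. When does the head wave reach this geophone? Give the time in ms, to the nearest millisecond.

79 ms

θ_c = arcsin(V₁/V₂) = arcsin(777/3640) = 12.33°, cos θ_c = 0.9770.
Intercept time tᵢ = 2h cos θ_c / V₁ = 2·13.7·0.9770/777 = 0.03445 s.
t = x/V₂ + tᵢ = 161.9/3640 + 0.03445 = 0.07893 s.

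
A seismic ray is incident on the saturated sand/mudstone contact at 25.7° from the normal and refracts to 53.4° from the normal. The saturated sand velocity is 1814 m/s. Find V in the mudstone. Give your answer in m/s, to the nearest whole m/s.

3358 m/s

Snell's law: sin 25.7°/V₁ = sin 53.4°/V₂.
V₂ = V₁·sin 53.4°/sin 25.7° = 1814 × 1.8513 = 3358.19 m/s.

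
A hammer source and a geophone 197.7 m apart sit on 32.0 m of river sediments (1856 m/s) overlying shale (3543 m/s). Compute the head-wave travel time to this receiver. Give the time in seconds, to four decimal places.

0.0852 s

t = x/V₂ + 2h·√(V₂²−V₁²)/(V₁V₂).
√(V₂²−V₁²) = √(3543²−1856²) = 3018.0 m/s; delay term = 2·32.0·3018.0/(1856·3543) = 0.02937 s.
t = 197.7/3543 + 0.02937 = 0.08517 s.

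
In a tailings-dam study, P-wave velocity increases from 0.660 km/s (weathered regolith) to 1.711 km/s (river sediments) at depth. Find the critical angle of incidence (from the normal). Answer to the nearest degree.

23°

Critical incidence: sin θ_c = V₁/V₂ = 0.660/1.711 = 0.3857.
θ_c = arcsin 0.3857 = 22.69°.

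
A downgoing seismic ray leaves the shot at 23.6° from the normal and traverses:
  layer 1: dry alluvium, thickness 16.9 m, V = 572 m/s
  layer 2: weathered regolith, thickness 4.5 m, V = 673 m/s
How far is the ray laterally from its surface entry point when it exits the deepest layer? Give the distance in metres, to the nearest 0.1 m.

9.8 m

Apply Snell's law at each interface; in layer i the horizontal offset is hᵢ·tan θᵢ.
Layer 1: θ = 23.60°; offset = 16.9·tan 23.60° = 7.383 m.
Layer 2: sin θ = 673·sin 23.6°/572 = 0.4710, θ = 28.10°; offset = 4.5·tan 28.10° = 2.403 m.
Summing the layer offsets gives 9.786 m.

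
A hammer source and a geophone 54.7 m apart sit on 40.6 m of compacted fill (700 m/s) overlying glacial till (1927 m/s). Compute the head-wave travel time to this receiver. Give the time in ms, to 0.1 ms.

t = x/V₂ + 2h·√(V₂²−V₁²)/(V₁V₂).
√(V₂²−V₁²) = √(1927²−700²) = 1795.4 m/s; delay term = 2·40.6·1795.4/(700·1927) = 0.10808 s.
t = 54.7/1927 + 0.10808 = 0.13646 s.

136.5 ms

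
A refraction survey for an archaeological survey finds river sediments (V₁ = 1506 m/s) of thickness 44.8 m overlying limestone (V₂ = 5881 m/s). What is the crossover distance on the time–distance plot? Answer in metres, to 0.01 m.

x_cross = 2h·√((V₂+V₁)/(V₂−V₁)).
(V₂+V₁)/(V₂−V₁) = (5881+1506)/(5881−1506) = 1.6885; √ = 1.2994.
x_cross = 2·44.8·1.2994 = 116.43 m.

116.43 m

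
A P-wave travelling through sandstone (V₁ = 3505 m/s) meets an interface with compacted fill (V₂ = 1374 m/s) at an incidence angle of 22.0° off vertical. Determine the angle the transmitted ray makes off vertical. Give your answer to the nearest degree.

8°

sin θ₁/V₁ = sin θ₂/V₂ ⇒ sin θ₂ = 1374·sin 22.0°/3505 = 1374·0.3746/3505 = 0.1469.
θ₂ = arcsin 0.1469 = 8.44° from the normal.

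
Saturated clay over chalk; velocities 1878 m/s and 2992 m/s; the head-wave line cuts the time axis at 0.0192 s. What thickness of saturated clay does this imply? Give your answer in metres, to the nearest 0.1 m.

h = tᵢ·V₁·V₂ / (2·√(V₂²−V₁²)).
√(V₂²−V₁²) = √(2992² − 1878²) = 2329.2 m/s.
h = 0.0192 s × 1878 × 2992 / (2 × 2329.2) = 23.16 m.

23.2 m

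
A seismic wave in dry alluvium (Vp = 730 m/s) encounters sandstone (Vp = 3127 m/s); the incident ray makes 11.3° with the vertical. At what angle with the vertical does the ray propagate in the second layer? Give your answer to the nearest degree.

57°

Snell's law: sin θ₂ = (V₂/V₁)·sin θ₁ = (3127/730)·sin 11.3° = 0.8393.
θ₂ = sin⁻¹(0.8393) = 57.07° (from vertical).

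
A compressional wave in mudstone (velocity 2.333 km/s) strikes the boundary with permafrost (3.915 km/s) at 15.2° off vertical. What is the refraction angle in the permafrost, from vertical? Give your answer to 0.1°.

Snell's law: sin θ₂ = (V₂/V₁)·sin θ₁ = (3.915/2.333)·sin 15.2° = 0.4400.
θ₂ = sin⁻¹(0.4400) = 26.10° (from vertical).

26.1°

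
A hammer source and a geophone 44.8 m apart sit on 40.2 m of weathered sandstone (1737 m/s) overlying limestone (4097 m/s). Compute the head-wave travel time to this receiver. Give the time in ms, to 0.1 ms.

θ_c = arcsin(V₁/V₂) = arcsin(1737/4097) = 25.09°, cos θ_c = 0.9057.
Intercept time tᵢ = 2h cos θ_c / V₁ = 2·40.2·0.9057/1737 = 0.04192 s.
t = x/V₂ + tᵢ = 44.8/4097 + 0.04192 = 0.05286 s.

52.9 ms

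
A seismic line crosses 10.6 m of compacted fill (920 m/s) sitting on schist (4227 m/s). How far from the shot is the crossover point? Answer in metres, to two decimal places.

26.45 m

x_cross = 2h·√((V₂+V₁)/(V₂−V₁)).
(V₂+V₁)/(V₂−V₁) = (4227+920)/(4227−920) = 1.5564; √ = 1.2476.
x_cross = 2·10.6·1.2476 = 26.45 m.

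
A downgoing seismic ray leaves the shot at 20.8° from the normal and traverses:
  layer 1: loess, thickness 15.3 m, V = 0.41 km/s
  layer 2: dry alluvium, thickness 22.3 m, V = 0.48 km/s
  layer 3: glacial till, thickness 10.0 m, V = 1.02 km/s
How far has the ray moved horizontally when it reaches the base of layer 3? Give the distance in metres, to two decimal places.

34.86 m

Apply Snell's law at each interface; in layer i the horizontal offset is hᵢ·tan θᵢ.
Layer 1: θ = 20.80°; offset = 15.3·tan 20.80° = 5.8119 m.
Layer 2: sin θ = 0.48·sin 20.8°/0.41 = 0.4157, θ = 24.57°; offset = 22.3·tan 24.57° = 10.1936 m.
Layer 3: sin θ = 1.02·sin 20.8°/0.41 = 0.8834, θ = 62.06°; offset = 10.0·tan 62.06° = 18.8547 m.
Summing the layer offsets gives 34.8602 m.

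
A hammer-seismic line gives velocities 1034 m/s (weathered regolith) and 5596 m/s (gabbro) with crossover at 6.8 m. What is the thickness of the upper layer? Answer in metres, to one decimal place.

h = (x_cross/2)·√((V₂−V₁)/(V₂+V₁)).
(V₂−V₁)/(V₂+V₁) = (5596−1034)/(5596+1034) = 0.6881; √ = 0.8295.
h = (6.8/2)·0.8295 = 2.82 m.

2.8 m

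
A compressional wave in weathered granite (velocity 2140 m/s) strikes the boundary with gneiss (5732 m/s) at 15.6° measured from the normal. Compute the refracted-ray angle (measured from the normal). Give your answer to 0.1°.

Snell's law: sin θ₂ = (V₂/V₁)·sin θ₁ = (5732/2140)·sin 15.6° = 0.7203.
θ₂ = arcsin 0.7203 = 46.08° from the normal.

46.1°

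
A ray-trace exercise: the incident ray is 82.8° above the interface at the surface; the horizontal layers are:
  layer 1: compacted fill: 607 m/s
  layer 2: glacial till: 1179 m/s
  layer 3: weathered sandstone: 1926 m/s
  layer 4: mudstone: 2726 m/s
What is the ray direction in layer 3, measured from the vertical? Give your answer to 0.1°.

23.4°

From the normal: θ₁ = 90° − 82.8° = 7.2°.
Ray parameter p = sin 7.2° / 607 = 2.0648e-04 s/m.
sin θ_3 = p·V_3 = 2.0648e-04 × 1926 = 0.3977.
θ_3 = arcsin 0.3977 = 23.43°.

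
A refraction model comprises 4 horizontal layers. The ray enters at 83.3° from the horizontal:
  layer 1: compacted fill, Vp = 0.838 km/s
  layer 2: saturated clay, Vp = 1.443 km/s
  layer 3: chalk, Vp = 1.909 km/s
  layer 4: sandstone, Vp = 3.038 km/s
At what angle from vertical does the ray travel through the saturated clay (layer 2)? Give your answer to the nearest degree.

12°

From the normal: θ₁ = 90° − 83.3° = 6.7°.
Snell's law across each interface conserves sin θ / V, so sin θ_2 = V_2·sin θ₁/V₁.
sin θ_2 = 1.443 × sin 6.7° / 0.838 = 0.2009.
θ_2 = 11.59° from the vertical.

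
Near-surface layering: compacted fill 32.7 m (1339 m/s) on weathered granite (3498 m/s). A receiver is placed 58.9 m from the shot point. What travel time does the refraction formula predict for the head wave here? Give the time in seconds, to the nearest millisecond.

t = x/V₂ + 2h·√(V₂²−V₁²)/(V₁V₂).
√(V₂²−V₁²) = √(3498²−1339²) = 3231.6 m/s; delay term = 2·32.7·3231.6/(1339·3498) = 0.04512 s.
t = 58.9/3498 + 0.04512 = 0.06196 s.

0.062 s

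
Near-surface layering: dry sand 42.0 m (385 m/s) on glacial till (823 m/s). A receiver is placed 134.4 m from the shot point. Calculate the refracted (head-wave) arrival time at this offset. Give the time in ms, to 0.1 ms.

t = x/V₂ + 2h·√(V₂²−V₁²)/(V₁V₂).
√(V₂²−V₁²) = √(823²−385²) = 727.4 m/s; delay term = 2·42.0·727.4/(385·823) = 0.19284 s.
t = 134.4/823 + 0.19284 = 0.35614 s.

356.1 ms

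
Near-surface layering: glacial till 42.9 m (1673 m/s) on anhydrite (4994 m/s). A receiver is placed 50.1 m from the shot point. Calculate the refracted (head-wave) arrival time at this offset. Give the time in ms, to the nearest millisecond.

θ_c = arcsin(V₁/V₂) = arcsin(1673/4994) = 19.57°, cos θ_c = 0.9422.
Intercept time tᵢ = 2h cos θ_c / V₁ = 2·42.9·0.9422/1673 = 0.04832 s.
t = x/V₂ + tᵢ = 50.1/4994 + 0.04832 = 0.05835 s.

58 ms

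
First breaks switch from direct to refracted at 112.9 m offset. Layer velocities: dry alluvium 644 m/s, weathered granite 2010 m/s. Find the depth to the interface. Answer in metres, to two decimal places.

x_cross = 2h·√((V₂+V₁)/(V₂−V₁)) → h = x_cross / (2·√((V₂+V₁)/(V₂−V₁))).
√((V₂+V₁)/(V₂−V₁)) = √((2010+644)/(2010−644)) = 1.3939.
h = 112.9 / (2·1.3939) = 40.50 m.

40.50 m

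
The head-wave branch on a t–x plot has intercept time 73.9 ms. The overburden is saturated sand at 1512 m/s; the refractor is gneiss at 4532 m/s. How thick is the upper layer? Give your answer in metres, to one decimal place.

h = tᵢ·V₁·V₂ / (2·√(V₂²−V₁²)).
√(V₂²−V₁²) = √(4532² − 1512²) = 4272.3 m/s.
h = 0.0739 s × 1512 × 4532 / (2 × 4272.3) = 59.26 m.

59.3 m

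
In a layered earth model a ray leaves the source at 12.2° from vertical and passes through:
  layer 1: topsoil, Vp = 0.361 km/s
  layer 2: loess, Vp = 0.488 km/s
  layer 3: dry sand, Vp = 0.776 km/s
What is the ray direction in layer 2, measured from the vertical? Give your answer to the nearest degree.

Snell's law across each interface conserves sin θ / V, so sin θ_2 = V_2·sin θ₁/V₁.
sin θ_2 = 0.488 × sin 12.2° / 0.361 = 0.2857.
θ_2 = 16.60° from the vertical.

17°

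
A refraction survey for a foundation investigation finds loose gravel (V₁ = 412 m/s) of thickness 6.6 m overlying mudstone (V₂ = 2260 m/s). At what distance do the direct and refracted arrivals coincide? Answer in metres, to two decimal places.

θ_c = arcsin(412/2260) = 10.50°, so cos θ_c = 0.9832 and tᵢ = 2h cos θ_c/V₁ = 0.0315 s.
At crossover x/V₁ = x/V₂ + tᵢ ⇒ x = tᵢ/(1/V₁ − 1/V₂) = 0.03150/(2.4272e-03 − 4.4248e-04) = 15.87 m.

15.87 m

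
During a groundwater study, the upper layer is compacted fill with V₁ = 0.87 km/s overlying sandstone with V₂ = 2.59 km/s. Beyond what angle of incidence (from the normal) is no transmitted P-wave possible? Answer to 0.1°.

At critical incidence the refracted ray runs along the interface (θ₂ = 90°), so sin θ_c = V₁/V₂.
θ_c = arcsin(0.87/2.59) = arcsin 0.3359 = 19.63°.

19.6°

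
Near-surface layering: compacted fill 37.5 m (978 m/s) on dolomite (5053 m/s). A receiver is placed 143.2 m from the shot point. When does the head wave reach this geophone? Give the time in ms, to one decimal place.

103.6 ms

θ_c = arcsin(V₁/V₂) = arcsin(978/5053) = 11.16°, cos θ_c = 0.9811.
Intercept time tᵢ = 2h cos θ_c / V₁ = 2·37.5·0.9811/978 = 0.07524 s.
t = x/V₂ + tᵢ = 143.2/5053 + 0.07524 = 0.10358 s.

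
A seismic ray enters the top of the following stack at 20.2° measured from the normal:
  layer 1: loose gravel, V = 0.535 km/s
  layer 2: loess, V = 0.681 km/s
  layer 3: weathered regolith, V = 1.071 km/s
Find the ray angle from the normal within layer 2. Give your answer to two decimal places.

26.07°

Ray parameter p = sin 20.2° / 0.535 = 6.4542e-01 s/km.
sin θ_2 = p·V_2 = 6.4542e-01 × 0.681 = 0.4395.
θ_2 = 26.07° from the vertical.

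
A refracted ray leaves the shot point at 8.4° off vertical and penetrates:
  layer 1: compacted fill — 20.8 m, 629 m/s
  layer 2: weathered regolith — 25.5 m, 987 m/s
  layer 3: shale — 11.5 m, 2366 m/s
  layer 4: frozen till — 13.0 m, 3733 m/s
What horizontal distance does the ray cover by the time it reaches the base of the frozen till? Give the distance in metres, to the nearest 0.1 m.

39.3 m

p = sin θ₁/V₁ = sin 8.4°/629 = 2.3225e-04 s/m is conserved through the stack.
Layer 1: θ = 8.40°; offset = 20.8·tan 8.40° = 3.071 m.
Layer 2: sin θ = p·987 = 0.2292 → θ = 13.25°; offset = 25.5·tan 13.25° = 6.005 m.
Layer 3: sin θ = p·2366 = 0.5495 → θ = 33.33°; offset = 11.5·tan 33.33° = 7.563 m.
Layer 4: sin θ = p·3733 = 0.8670 → θ = 60.11°; offset = 13.0·tan 60.11° = 22.616 m.
Σ offsets = 39.256 m.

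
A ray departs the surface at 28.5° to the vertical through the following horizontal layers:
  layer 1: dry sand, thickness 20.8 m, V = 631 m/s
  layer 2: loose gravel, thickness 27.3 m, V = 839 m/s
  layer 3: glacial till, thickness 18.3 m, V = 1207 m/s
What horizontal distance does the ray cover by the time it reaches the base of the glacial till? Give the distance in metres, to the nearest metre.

75 m

p = sin θ₁/V₁ = sin 28.5°/631 = 7.5619e-04 s/m is conserved through the stack.
Layer 1: θ = 28.50°; offset = 20.8·tan 28.50° = 11.293 m.
Layer 2: sin θ = p·839 = 0.6344 → θ = 39.38°; offset = 27.3·tan 39.38° = 22.408 m.
Layer 3: sin θ = p·1207 = 0.9127 → θ = 65.88°; offset = 18.3·tan 65.88° = 40.881 m.
Total horizontal offset = 74.583 m.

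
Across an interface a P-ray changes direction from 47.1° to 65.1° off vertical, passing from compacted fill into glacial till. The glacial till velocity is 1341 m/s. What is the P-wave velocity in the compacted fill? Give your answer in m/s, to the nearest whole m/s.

sin 47.1° = 0.7325; sin 65.1° = 0.9070.
V₁ = V₂·(sin θ₁/sin θ₂) = 1341·(0.7325/0.9070) = 1083.01 m/s.

1083 m/s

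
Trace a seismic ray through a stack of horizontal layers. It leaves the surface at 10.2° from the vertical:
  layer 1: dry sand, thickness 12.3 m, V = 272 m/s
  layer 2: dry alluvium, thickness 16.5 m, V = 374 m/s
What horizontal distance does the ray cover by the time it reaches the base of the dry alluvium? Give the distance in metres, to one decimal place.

6.4 m

p = sin θ₁/V₁ = sin 10.2°/272 = 6.5105e-04 s/m is conserved through the stack.
Layer 1: θ = 10.20°; offset = 12.3·tan 10.20° = 2.213 m.
Layer 2: sin θ = p·374 = 0.2435 → θ = 14.09°; offset = 16.5·tan 14.09° = 4.142 m.
Total horizontal offset = 6.355 m.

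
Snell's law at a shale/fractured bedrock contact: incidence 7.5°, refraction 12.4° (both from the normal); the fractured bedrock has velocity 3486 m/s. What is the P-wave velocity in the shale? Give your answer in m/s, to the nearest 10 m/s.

sin 7.5° = 0.1305; sin 12.4° = 0.2147.
V₁ = V₂·(sin θ₁/sin θ₂) = 3486·(0.1305/0.2147) = 2118.95 m/s.

2120 m/s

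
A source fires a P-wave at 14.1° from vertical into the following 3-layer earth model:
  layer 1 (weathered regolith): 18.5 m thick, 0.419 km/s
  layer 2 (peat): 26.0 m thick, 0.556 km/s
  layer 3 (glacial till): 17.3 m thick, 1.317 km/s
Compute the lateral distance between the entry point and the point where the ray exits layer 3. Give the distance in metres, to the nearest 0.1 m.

34.1 m

Ray parameter p = sin 14.1° / 0.419 km/s = 5.8142e-01 s/km.
Layer 1: θ = 14.10°; offset = 18.5·tan 14.10° = 4.647 m.
Layer 2: sin θ = p·0.556 = 0.3233 → θ = 18.86°; offset = 26.0·tan 18.86° = 8.882 m.
Layer 3: sin θ = p·1.317 = 0.7657 → θ = 49.97°; offset = 17.3·tan 49.97° = 20.597 m.
Summing the layer offsets gives 34.126 m.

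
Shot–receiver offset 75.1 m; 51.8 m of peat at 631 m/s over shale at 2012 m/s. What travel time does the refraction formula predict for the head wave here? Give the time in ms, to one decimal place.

193.2 ms

θ_c = arcsin(V₁/V₂) = arcsin(631/2012) = 18.28°, cos θ_c = 0.9495.
Intercept time tᵢ = 2h cos θ_c / V₁ = 2·51.8·0.9495/631 = 0.15590 s.
t = x/V₂ + tᵢ = 75.1/2012 + 0.15590 = 0.19323 s.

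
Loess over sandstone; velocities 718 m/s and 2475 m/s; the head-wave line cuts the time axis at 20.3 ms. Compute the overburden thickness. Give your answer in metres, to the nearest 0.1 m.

h = tᵢ·V₁·V₂ / (2·√(V₂²−V₁²)).
√(V₂²−V₁²) = √(2475² − 718²) = 2368.6 m/s.
h = 0.0203 s × 718 × 2475 / (2 × 2368.6) = 7.62 m.

7.6 m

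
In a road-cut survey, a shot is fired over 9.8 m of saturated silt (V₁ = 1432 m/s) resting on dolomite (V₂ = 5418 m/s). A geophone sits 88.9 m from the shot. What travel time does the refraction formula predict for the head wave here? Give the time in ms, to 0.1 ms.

29.6 ms

θ_c = arcsin(V₁/V₂) = arcsin(1432/5418) = 15.33°, cos θ_c = 0.9644.
Intercept time tᵢ = 2h cos θ_c / V₁ = 2·9.8·0.9644/1432 = 0.01320 s.
t = x/V₂ + tᵢ = 88.9/5418 + 0.01320 = 0.02961 s.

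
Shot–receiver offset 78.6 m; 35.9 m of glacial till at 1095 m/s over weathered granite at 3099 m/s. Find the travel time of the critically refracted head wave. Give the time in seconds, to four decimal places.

θ_c = arcsin(V₁/V₂) = arcsin(1095/3099) = 20.69°, cos θ_c = 0.9355.
Intercept time tᵢ = 2h cos θ_c / V₁ = 2·35.9·0.9355/1095 = 0.06134 s.
t = x/V₂ + tᵢ = 78.6/3099 + 0.06134 = 0.08670 s.

0.0867 s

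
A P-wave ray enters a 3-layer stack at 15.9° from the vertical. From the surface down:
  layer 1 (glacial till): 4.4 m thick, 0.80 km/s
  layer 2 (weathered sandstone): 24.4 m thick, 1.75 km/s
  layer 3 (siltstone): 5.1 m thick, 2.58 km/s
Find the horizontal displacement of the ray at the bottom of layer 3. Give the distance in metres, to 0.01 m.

Apply Snell's law at each interface; in layer i the horizontal offset is hᵢ·tan θᵢ.
Layer 1: θ = 15.90°; offset = 4.4·tan 15.90° = 1.2534 m.
Layer 2: sin θ = 1.75·sin 15.9°/0.80 = 0.5993, θ = 36.82°; offset = 24.4·tan 36.82° = 18.2660 m.
Layer 3: sin θ = 2.58·sin 15.9°/0.80 = 0.8835, θ = 62.07°; offset = 5.1·tan 62.07° = 9.6199 m.
Summing the layer offsets gives 29.1393 m.

29.14 m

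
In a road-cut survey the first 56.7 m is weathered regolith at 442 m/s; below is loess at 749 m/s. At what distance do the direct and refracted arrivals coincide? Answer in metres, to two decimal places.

223.36 m

θ_c = arcsin(442/749) = 36.17°, so cos θ_c = 0.8073 and tᵢ = 2h cos θ_c/V₁ = 0.2071 s.
At crossover x/V₁ = x/V₂ + tᵢ ⇒ x = tᵢ/(1/V₁ − 1/V₂) = 0.20713/(2.2624e-03 − 1.3351e-03) = 223.36 m.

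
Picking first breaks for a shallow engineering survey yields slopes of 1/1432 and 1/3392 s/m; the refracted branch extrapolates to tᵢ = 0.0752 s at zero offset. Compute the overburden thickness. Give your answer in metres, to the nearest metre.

59 m

h = tᵢ·V₁·V₂ / (2·√(V₂²−V₁²)).
√(V₂²−V₁²) = √(3392² − 1432²) = 3074.9 m/s.
h = 0.0752 s × 1432 × 3392 / (2 × 3074.9) = 59.40 m.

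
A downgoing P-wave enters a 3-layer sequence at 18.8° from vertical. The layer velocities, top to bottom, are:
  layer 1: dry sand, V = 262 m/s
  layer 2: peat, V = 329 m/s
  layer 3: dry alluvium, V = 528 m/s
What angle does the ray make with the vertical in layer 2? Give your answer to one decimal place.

Snell's law across each interface conserves sin θ / V, so sin θ_2 = V_2·sin θ₁/V₁.
sin θ_2 = 329 × sin 18.8° / 262 = 0.4047.
θ_2 = arcsin 0.4047 = 23.87°.

23.9°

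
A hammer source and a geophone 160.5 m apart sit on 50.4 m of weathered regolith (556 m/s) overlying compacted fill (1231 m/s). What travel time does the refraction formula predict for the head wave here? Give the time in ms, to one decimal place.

292.1 ms

θ_c = arcsin(V₁/V₂) = arcsin(556/1231) = 26.85°, cos θ_c = 0.8922.
Intercept time tᵢ = 2h cos θ_c / V₁ = 2·50.4·0.8922/556 = 0.16175 s.
t = x/V₂ + tᵢ = 160.5/1231 + 0.16175 = 0.29213 s.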